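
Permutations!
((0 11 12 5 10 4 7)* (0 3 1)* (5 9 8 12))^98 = [5, 11, 2, 0, 3, 4, 6, 1, 9, 12, 7, 10, 8] = (0 5 4 3)(1 11 10 7)(8 9 12)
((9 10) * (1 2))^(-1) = (1 2)(9 10) = [0, 2, 1, 3, 4, 5, 6, 7, 8, 10, 9]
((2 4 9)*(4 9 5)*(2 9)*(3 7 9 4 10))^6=(10)=[0, 1, 2, 3, 4, 5, 6, 7, 8, 9, 10]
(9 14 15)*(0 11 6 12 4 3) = [11, 1, 2, 0, 3, 5, 12, 7, 8, 14, 10, 6, 4, 13, 15, 9] = (0 11 6 12 4 3)(9 14 15)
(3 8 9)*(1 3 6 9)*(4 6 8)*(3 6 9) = (1 6 3 4 9 8) = [0, 6, 2, 4, 9, 5, 3, 7, 1, 8]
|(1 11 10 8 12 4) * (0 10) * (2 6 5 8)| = 10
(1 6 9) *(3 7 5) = (1 6 9)(3 7 5) = [0, 6, 2, 7, 4, 3, 9, 5, 8, 1]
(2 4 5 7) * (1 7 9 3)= (1 7 2 4 5 9 3)= [0, 7, 4, 1, 5, 9, 6, 2, 8, 3]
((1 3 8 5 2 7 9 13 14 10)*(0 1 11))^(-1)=(0 11 10 14 13 9 7 2 5 8 3 1)=[11, 0, 5, 1, 4, 8, 6, 2, 3, 7, 14, 10, 12, 9, 13]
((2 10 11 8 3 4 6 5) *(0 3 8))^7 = (0 11 10 2 5 6 4 3) = [11, 1, 5, 0, 3, 6, 4, 7, 8, 9, 2, 10]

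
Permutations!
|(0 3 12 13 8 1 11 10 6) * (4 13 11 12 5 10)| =30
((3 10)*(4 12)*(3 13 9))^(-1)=(3 9 13 10)(4 12)=[0, 1, 2, 9, 12, 5, 6, 7, 8, 13, 3, 11, 4, 10]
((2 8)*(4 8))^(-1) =(2 8 4) =[0, 1, 8, 3, 2, 5, 6, 7, 4]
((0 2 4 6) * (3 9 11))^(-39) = (11)(0 2 4 6) = [2, 1, 4, 3, 6, 5, 0, 7, 8, 9, 10, 11]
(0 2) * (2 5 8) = [5, 1, 0, 3, 4, 8, 6, 7, 2] = (0 5 8 2)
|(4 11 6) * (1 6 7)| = 5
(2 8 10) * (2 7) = (2 8 10 7) = [0, 1, 8, 3, 4, 5, 6, 2, 10, 9, 7]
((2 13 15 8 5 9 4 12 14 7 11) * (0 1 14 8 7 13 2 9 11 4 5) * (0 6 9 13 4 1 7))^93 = (0 1 4 8 9 11 15 7 14 12 6 5 13) = [1, 4, 2, 3, 8, 13, 5, 14, 9, 11, 10, 15, 6, 0, 12, 7]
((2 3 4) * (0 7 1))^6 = (7) = [0, 1, 2, 3, 4, 5, 6, 7]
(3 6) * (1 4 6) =(1 4 6 3) =[0, 4, 2, 1, 6, 5, 3]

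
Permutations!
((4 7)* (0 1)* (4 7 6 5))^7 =[1, 0, 2, 3, 6, 4, 5, 7] =(7)(0 1)(4 6 5)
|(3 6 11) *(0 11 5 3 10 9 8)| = 15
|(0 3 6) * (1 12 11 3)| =6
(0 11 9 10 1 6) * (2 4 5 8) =(0 11 9 10 1 6)(2 4 5 8) =[11, 6, 4, 3, 5, 8, 0, 7, 2, 10, 1, 9]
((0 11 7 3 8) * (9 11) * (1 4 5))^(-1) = [8, 5, 2, 7, 1, 4, 6, 11, 3, 0, 10, 9] = (0 8 3 7 11 9)(1 5 4)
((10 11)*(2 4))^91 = [0, 1, 4, 3, 2, 5, 6, 7, 8, 9, 11, 10] = (2 4)(10 11)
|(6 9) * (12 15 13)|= 6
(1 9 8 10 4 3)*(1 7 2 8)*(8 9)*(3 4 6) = (1 8 10 6 3 7 2 9) = [0, 8, 9, 7, 4, 5, 3, 2, 10, 1, 6]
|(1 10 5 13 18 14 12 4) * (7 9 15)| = |(1 10 5 13 18 14 12 4)(7 9 15)| = 24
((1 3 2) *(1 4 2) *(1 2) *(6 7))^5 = (1 3 2 4)(6 7) = [0, 3, 4, 2, 1, 5, 7, 6]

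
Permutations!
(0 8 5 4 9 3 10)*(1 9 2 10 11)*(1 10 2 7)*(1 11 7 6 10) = (0 8 5 4 6 10)(1 9 3 7 11) = [8, 9, 2, 7, 6, 4, 10, 11, 5, 3, 0, 1]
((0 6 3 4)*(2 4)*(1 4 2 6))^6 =(6) =[0, 1, 2, 3, 4, 5, 6]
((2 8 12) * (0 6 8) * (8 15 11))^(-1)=(0 2 12 8 11 15 6)=[2, 1, 12, 3, 4, 5, 0, 7, 11, 9, 10, 15, 8, 13, 14, 6]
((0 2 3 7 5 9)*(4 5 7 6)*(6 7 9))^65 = (9)(4 6 5) = [0, 1, 2, 3, 6, 4, 5, 7, 8, 9]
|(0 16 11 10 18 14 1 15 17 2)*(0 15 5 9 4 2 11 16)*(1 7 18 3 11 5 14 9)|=|(1 14 7 18 9 4 2 15 17 5)(3 11 10)|=30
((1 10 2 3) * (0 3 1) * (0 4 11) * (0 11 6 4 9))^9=[0, 1, 2, 3, 6, 5, 4, 7, 8, 9, 10, 11]=(11)(4 6)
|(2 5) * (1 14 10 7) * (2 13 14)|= |(1 2 5 13 14 10 7)|= 7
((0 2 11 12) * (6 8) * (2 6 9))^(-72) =[11, 1, 8, 3, 4, 5, 12, 7, 0, 6, 10, 9, 2] =(0 11 9 6 12 2 8)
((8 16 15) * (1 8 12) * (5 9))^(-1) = (1 12 15 16 8)(5 9) = [0, 12, 2, 3, 4, 9, 6, 7, 1, 5, 10, 11, 15, 13, 14, 16, 8]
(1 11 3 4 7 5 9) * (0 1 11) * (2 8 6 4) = (0 1)(2 8 6 4 7 5 9 11 3) = [1, 0, 8, 2, 7, 9, 4, 5, 6, 11, 10, 3]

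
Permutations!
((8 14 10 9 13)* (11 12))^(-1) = (8 13 9 10 14)(11 12) = [0, 1, 2, 3, 4, 5, 6, 7, 13, 10, 14, 12, 11, 9, 8]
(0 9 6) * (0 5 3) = (0 9 6 5 3) = [9, 1, 2, 0, 4, 3, 5, 7, 8, 6]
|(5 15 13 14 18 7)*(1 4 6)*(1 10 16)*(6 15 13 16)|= |(1 4 15 16)(5 13 14 18 7)(6 10)|= 20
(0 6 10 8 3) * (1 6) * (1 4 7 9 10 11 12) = (0 4 7 9 10 8 3)(1 6 11 12) = [4, 6, 2, 0, 7, 5, 11, 9, 3, 10, 8, 12, 1]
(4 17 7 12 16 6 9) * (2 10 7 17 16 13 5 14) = (17)(2 10 7 12 13 5 14)(4 16 6 9) = [0, 1, 10, 3, 16, 14, 9, 12, 8, 4, 7, 11, 13, 5, 2, 15, 6, 17]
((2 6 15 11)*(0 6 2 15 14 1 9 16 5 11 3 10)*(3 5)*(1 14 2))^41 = (0 6 2 1 9 16 3 10)(5 15 11) = [6, 9, 1, 10, 4, 15, 2, 7, 8, 16, 0, 5, 12, 13, 14, 11, 3]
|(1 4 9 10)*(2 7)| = 4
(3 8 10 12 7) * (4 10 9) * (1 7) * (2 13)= [0, 7, 13, 8, 10, 5, 6, 3, 9, 4, 12, 11, 1, 2]= (1 7 3 8 9 4 10 12)(2 13)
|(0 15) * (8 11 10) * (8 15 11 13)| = 4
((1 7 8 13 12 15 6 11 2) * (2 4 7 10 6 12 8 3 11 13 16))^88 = [0, 8, 13, 3, 4, 5, 2, 7, 10, 9, 16, 11, 12, 1, 14, 15, 6] = (1 8 10 16 6 2 13)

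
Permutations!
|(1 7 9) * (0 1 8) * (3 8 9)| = |(9)(0 1 7 3 8)| = 5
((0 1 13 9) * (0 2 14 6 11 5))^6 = (0 6 9)(1 11 2)(5 14 13) = [6, 11, 1, 3, 4, 14, 9, 7, 8, 0, 10, 2, 12, 5, 13]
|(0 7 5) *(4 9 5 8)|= |(0 7 8 4 9 5)|= 6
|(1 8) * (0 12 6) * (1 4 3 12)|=|(0 1 8 4 3 12 6)|=7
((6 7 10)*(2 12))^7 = (2 12)(6 7 10) = [0, 1, 12, 3, 4, 5, 7, 10, 8, 9, 6, 11, 2]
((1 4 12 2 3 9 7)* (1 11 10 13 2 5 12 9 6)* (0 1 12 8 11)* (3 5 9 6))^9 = (0 4 12 7 1 6 9)(2 11)(5 10)(8 13) = [4, 6, 11, 3, 12, 10, 9, 1, 13, 0, 5, 2, 7, 8]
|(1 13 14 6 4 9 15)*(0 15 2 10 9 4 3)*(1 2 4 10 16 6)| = 6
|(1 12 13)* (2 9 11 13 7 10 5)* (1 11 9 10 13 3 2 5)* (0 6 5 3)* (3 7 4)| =6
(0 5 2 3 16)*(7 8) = (0 5 2 3 16)(7 8) = [5, 1, 3, 16, 4, 2, 6, 8, 7, 9, 10, 11, 12, 13, 14, 15, 0]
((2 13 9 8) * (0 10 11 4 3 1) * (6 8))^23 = (0 1 3 4 11 10)(2 6 13 8 9) = [1, 3, 6, 4, 11, 5, 13, 7, 9, 2, 0, 10, 12, 8]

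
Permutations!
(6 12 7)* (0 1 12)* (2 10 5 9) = [1, 12, 10, 3, 4, 9, 0, 6, 8, 2, 5, 11, 7] = (0 1 12 7 6)(2 10 5 9)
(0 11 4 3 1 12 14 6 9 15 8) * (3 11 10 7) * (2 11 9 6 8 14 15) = (0 10 7 3 1 12 15 14 8)(2 11 4 9) = [10, 12, 11, 1, 9, 5, 6, 3, 0, 2, 7, 4, 15, 13, 8, 14]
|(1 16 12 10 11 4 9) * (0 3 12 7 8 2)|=|(0 3 12 10 11 4 9 1 16 7 8 2)|=12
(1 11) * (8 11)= (1 8 11)= [0, 8, 2, 3, 4, 5, 6, 7, 11, 9, 10, 1]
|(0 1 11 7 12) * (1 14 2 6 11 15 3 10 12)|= 11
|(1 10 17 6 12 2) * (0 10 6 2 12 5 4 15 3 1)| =|(0 10 17 2)(1 6 5 4 15 3)| =12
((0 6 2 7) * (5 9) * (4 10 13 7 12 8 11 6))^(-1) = (0 7 13 10 4)(2 6 11 8 12)(5 9) = [7, 1, 6, 3, 0, 9, 11, 13, 12, 5, 4, 8, 2, 10]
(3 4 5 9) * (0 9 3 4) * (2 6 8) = (0 9 4 5 3)(2 6 8) = [9, 1, 6, 0, 5, 3, 8, 7, 2, 4]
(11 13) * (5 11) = (5 11 13) = [0, 1, 2, 3, 4, 11, 6, 7, 8, 9, 10, 13, 12, 5]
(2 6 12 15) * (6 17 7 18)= (2 17 7 18 6 12 15)= [0, 1, 17, 3, 4, 5, 12, 18, 8, 9, 10, 11, 15, 13, 14, 2, 16, 7, 6]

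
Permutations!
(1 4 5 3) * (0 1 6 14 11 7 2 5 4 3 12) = (0 1 3 6 14 11 7 2 5 12) = [1, 3, 5, 6, 4, 12, 14, 2, 8, 9, 10, 7, 0, 13, 11]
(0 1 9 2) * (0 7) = (0 1 9 2 7) = [1, 9, 7, 3, 4, 5, 6, 0, 8, 2]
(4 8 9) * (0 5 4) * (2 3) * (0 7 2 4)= (0 5)(2 3 4 8 9 7)= [5, 1, 3, 4, 8, 0, 6, 2, 9, 7]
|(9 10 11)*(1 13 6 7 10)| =|(1 13 6 7 10 11 9)| =7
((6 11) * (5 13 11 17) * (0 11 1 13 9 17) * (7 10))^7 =(0 11 6)(1 13)(5 9 17)(7 10) =[11, 13, 2, 3, 4, 9, 0, 10, 8, 17, 7, 6, 12, 1, 14, 15, 16, 5]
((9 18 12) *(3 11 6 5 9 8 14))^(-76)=(3 18 11 12 6 8 5 14 9)=[0, 1, 2, 18, 4, 14, 8, 7, 5, 3, 10, 12, 6, 13, 9, 15, 16, 17, 11]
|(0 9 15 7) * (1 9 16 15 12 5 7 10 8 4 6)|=12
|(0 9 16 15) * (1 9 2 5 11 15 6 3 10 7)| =35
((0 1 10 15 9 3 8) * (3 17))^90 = [10, 15, 2, 0, 4, 5, 6, 7, 1, 3, 9, 11, 12, 13, 14, 17, 16, 8] = (0 10 9 3)(1 15 17 8)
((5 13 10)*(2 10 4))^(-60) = (13) = [0, 1, 2, 3, 4, 5, 6, 7, 8, 9, 10, 11, 12, 13]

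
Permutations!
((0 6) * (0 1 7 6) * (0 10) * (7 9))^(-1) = (0 10)(1 6 7 9) = [10, 6, 2, 3, 4, 5, 7, 9, 8, 1, 0]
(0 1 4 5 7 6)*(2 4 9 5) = (0 1 9 5 7 6)(2 4) = [1, 9, 4, 3, 2, 7, 0, 6, 8, 5]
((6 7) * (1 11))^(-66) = (11) = [0, 1, 2, 3, 4, 5, 6, 7, 8, 9, 10, 11]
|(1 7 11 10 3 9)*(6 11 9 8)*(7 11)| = |(1 11 10 3 8 6 7 9)| = 8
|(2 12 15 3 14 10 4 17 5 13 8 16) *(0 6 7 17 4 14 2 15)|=12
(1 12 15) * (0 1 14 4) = (0 1 12 15 14 4) = [1, 12, 2, 3, 0, 5, 6, 7, 8, 9, 10, 11, 15, 13, 4, 14]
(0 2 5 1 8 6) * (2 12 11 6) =[12, 8, 5, 3, 4, 1, 0, 7, 2, 9, 10, 6, 11] =(0 12 11 6)(1 8 2 5)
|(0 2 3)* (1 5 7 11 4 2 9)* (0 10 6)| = |(0 9 1 5 7 11 4 2 3 10 6)| = 11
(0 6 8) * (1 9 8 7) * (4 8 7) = (0 6 4 8)(1 9 7) = [6, 9, 2, 3, 8, 5, 4, 1, 0, 7]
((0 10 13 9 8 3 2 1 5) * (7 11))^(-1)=(0 5 1 2 3 8 9 13 10)(7 11)=[5, 2, 3, 8, 4, 1, 6, 11, 9, 13, 0, 7, 12, 10]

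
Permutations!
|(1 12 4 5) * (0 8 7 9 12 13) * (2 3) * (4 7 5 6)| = 30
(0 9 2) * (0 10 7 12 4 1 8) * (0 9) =(1 8 9 2 10 7 12 4) =[0, 8, 10, 3, 1, 5, 6, 12, 9, 2, 7, 11, 4]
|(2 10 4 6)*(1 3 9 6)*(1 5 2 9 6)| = 4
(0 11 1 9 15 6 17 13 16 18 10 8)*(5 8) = (0 11 1 9 15 6 17 13 16 18 10 5 8) = [11, 9, 2, 3, 4, 8, 17, 7, 0, 15, 5, 1, 12, 16, 14, 6, 18, 13, 10]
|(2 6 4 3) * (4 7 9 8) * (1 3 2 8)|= |(1 3 8 4 2 6 7 9)|= 8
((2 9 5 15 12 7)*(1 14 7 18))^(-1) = (1 18 12 15 5 9 2 7 14) = [0, 18, 7, 3, 4, 9, 6, 14, 8, 2, 10, 11, 15, 13, 1, 5, 16, 17, 12]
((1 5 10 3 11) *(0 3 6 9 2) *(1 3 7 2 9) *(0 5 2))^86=(11)(1 2 5 10 6)=[0, 2, 5, 3, 4, 10, 1, 7, 8, 9, 6, 11]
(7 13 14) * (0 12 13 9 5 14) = (0 12 13)(5 14 7 9) = [12, 1, 2, 3, 4, 14, 6, 9, 8, 5, 10, 11, 13, 0, 7]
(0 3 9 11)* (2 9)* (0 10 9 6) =[3, 1, 6, 2, 4, 5, 0, 7, 8, 11, 9, 10] =(0 3 2 6)(9 11 10)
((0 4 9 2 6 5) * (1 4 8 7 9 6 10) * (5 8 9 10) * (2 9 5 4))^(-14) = [0, 1, 2, 3, 4, 5, 6, 7, 8, 9, 10] = (10)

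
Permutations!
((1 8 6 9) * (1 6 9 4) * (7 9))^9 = (1 9)(4 7)(6 8) = [0, 9, 2, 3, 7, 5, 8, 4, 6, 1]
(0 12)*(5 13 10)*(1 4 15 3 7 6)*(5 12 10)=(0 10 12)(1 4 15 3 7 6)(5 13)=[10, 4, 2, 7, 15, 13, 1, 6, 8, 9, 12, 11, 0, 5, 14, 3]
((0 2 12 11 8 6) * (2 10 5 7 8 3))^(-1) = (0 6 8 7 5 10)(2 3 11 12) = [6, 1, 3, 11, 4, 10, 8, 5, 7, 9, 0, 12, 2]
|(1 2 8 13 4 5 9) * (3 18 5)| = |(1 2 8 13 4 3 18 5 9)| = 9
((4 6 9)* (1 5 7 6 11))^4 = [0, 9, 2, 3, 7, 4, 1, 11, 8, 5, 10, 6] = (1 9 5 4 7 11 6)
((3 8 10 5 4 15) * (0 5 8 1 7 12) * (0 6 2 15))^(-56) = [5, 1, 2, 3, 0, 4, 6, 7, 8, 9, 10, 11, 12, 13, 14, 15] = (15)(0 5 4)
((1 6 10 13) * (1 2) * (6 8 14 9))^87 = (1 2 13 10 6 9 14 8) = [0, 2, 13, 3, 4, 5, 9, 7, 1, 14, 6, 11, 12, 10, 8]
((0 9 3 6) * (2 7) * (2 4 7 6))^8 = (0 2 9 6 3) = [2, 1, 9, 0, 4, 5, 3, 7, 8, 6]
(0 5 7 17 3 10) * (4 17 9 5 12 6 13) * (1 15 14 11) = [12, 15, 2, 10, 17, 7, 13, 9, 8, 5, 0, 1, 6, 4, 11, 14, 16, 3] = (0 12 6 13 4 17 3 10)(1 15 14 11)(5 7 9)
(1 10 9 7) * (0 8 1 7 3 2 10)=(0 8 1)(2 10 9 3)=[8, 0, 10, 2, 4, 5, 6, 7, 1, 3, 9]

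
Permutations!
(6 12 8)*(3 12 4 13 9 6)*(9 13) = (13)(3 12 8)(4 9 6) = [0, 1, 2, 12, 9, 5, 4, 7, 3, 6, 10, 11, 8, 13]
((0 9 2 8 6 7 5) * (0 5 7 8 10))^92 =(10) =[0, 1, 2, 3, 4, 5, 6, 7, 8, 9, 10]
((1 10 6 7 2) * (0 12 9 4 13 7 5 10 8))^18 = [0, 1, 2, 3, 4, 5, 6, 7, 8, 9, 10, 11, 12, 13] = (13)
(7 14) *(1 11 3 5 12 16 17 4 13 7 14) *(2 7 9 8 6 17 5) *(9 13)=(1 11 3 2 7)(4 9 8 6 17)(5 12 16)=[0, 11, 7, 2, 9, 12, 17, 1, 6, 8, 10, 3, 16, 13, 14, 15, 5, 4]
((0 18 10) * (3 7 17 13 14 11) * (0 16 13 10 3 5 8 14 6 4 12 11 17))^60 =(18)(4 14 6 8 13 5 16 11 10 12 17) =[0, 1, 2, 3, 14, 16, 8, 7, 13, 9, 12, 10, 17, 5, 6, 15, 11, 4, 18]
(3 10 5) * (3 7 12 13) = [0, 1, 2, 10, 4, 7, 6, 12, 8, 9, 5, 11, 13, 3] = (3 10 5 7 12 13)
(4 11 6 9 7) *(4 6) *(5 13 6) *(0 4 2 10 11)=[4, 1, 10, 3, 0, 13, 9, 5, 8, 7, 11, 2, 12, 6]=(0 4)(2 10 11)(5 13 6 9 7)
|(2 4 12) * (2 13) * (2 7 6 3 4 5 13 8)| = |(2 5 13 7 6 3 4 12 8)| = 9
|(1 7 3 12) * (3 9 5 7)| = |(1 3 12)(5 7 9)| = 3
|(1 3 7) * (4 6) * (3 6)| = |(1 6 4 3 7)| = 5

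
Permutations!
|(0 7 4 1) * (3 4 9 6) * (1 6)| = 12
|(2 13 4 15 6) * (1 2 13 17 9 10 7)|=|(1 2 17 9 10 7)(4 15 6 13)|=12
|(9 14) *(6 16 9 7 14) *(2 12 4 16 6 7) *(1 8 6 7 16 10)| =|(1 8 6 7 14 2 12 4 10)(9 16)| =18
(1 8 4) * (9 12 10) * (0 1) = (0 1 8 4)(9 12 10) = [1, 8, 2, 3, 0, 5, 6, 7, 4, 12, 9, 11, 10]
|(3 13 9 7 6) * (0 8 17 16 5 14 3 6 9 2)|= 18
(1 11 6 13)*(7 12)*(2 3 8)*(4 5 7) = (1 11 6 13)(2 3 8)(4 5 7 12) = [0, 11, 3, 8, 5, 7, 13, 12, 2, 9, 10, 6, 4, 1]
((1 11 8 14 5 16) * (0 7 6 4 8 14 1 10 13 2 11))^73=(0 7 6 4 8 1)(2 5 13 14 10 11 16)=[7, 0, 5, 3, 8, 13, 4, 6, 1, 9, 11, 16, 12, 14, 10, 15, 2]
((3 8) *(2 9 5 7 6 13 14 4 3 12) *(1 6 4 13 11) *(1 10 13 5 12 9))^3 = (1 10 5 3 12 6 13 7 8 2 11 14 4 9) = [0, 10, 11, 12, 9, 3, 13, 8, 2, 1, 5, 14, 6, 7, 4]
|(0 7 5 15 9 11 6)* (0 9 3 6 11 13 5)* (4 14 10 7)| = 30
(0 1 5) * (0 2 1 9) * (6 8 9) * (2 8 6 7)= (0 7 2 1 5 8 9)= [7, 5, 1, 3, 4, 8, 6, 2, 9, 0]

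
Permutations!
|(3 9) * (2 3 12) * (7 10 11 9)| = |(2 3 7 10 11 9 12)| = 7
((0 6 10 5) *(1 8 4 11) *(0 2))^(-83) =(0 10 2 6 5)(1 8 4 11) =[10, 8, 6, 3, 11, 0, 5, 7, 4, 9, 2, 1]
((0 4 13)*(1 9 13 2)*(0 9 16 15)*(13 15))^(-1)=(0 15 9 13 16 1 2 4)=[15, 2, 4, 3, 0, 5, 6, 7, 8, 13, 10, 11, 12, 16, 14, 9, 1]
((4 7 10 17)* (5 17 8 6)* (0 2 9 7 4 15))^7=[5, 1, 17, 3, 4, 10, 7, 0, 9, 15, 2, 11, 12, 13, 14, 6, 16, 8]=(0 5 10 2 17 8 9 15 6 7)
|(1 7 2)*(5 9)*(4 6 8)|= |(1 7 2)(4 6 8)(5 9)|= 6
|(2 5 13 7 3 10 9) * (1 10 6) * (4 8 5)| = |(1 10 9 2 4 8 5 13 7 3 6)| = 11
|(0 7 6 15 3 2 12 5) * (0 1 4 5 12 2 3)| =12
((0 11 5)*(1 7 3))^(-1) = [5, 3, 2, 7, 4, 11, 6, 1, 8, 9, 10, 0] = (0 5 11)(1 3 7)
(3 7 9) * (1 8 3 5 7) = [0, 8, 2, 1, 4, 7, 6, 9, 3, 5] = (1 8 3)(5 7 9)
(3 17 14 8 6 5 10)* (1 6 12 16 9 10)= (1 6 5)(3 17 14 8 12 16 9 10)= [0, 6, 2, 17, 4, 1, 5, 7, 12, 10, 3, 11, 16, 13, 8, 15, 9, 14]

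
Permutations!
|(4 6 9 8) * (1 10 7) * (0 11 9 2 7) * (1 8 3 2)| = |(0 11 9 3 2 7 8 4 6 1 10)| = 11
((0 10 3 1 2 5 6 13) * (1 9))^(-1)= [13, 9, 1, 10, 4, 2, 5, 7, 8, 3, 0, 11, 12, 6]= (0 13 6 5 2 1 9 3 10)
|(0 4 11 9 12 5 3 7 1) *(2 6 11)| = |(0 4 2 6 11 9 12 5 3 7 1)| = 11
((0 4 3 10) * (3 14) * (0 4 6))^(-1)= (0 6)(3 14 4 10)= [6, 1, 2, 14, 10, 5, 0, 7, 8, 9, 3, 11, 12, 13, 4]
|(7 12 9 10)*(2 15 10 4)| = 7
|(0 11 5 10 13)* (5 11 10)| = 3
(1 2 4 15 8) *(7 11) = (1 2 4 15 8)(7 11) = [0, 2, 4, 3, 15, 5, 6, 11, 1, 9, 10, 7, 12, 13, 14, 8]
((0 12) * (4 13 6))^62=(4 6 13)=[0, 1, 2, 3, 6, 5, 13, 7, 8, 9, 10, 11, 12, 4]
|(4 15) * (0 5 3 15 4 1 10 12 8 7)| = |(0 5 3 15 1 10 12 8 7)| = 9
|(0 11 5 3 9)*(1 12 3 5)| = 6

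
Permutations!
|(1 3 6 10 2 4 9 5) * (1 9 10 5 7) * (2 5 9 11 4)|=|(1 3 6 9 7)(4 10 5 11)|=20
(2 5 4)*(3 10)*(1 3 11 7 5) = [0, 3, 1, 10, 2, 4, 6, 5, 8, 9, 11, 7] = (1 3 10 11 7 5 4 2)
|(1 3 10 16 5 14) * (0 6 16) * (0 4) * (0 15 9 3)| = 30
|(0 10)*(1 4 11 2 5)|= |(0 10)(1 4 11 2 5)|= 10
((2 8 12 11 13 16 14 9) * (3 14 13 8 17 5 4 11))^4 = (2 11 14 5 12)(3 17 8 9 4) = [0, 1, 11, 17, 3, 12, 6, 7, 9, 4, 10, 14, 2, 13, 5, 15, 16, 8]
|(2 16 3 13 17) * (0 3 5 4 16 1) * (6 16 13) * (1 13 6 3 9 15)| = |(0 9 15 1)(2 13 17)(4 6 16 5)| = 12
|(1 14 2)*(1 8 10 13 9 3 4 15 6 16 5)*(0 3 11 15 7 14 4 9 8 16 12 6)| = 210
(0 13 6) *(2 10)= (0 13 6)(2 10)= [13, 1, 10, 3, 4, 5, 0, 7, 8, 9, 2, 11, 12, 6]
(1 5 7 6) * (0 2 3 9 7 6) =[2, 5, 3, 9, 4, 6, 1, 0, 8, 7] =(0 2 3 9 7)(1 5 6)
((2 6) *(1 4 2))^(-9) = (1 6 2 4) = [0, 6, 4, 3, 1, 5, 2]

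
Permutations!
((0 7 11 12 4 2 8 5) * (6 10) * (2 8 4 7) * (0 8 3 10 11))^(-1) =(0 7 12 11 6 10 3 4 2)(5 8) =[7, 1, 0, 4, 2, 8, 10, 12, 5, 9, 3, 6, 11]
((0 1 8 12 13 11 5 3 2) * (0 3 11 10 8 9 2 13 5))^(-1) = [11, 0, 9, 2, 4, 12, 6, 7, 10, 1, 13, 5, 8, 3] = (0 11 5 12 8 10 13 3 2 9 1)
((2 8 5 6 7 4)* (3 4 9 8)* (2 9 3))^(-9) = (3 6 8 4 7 5 9) = [0, 1, 2, 6, 7, 9, 8, 5, 4, 3]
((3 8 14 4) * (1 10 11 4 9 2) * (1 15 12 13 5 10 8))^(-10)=(1 9 12 10 3 14 15 5 4 8 2 13 11)=[0, 9, 13, 14, 8, 4, 6, 7, 2, 12, 3, 1, 10, 11, 15, 5]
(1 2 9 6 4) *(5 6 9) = (9)(1 2 5 6 4) = [0, 2, 5, 3, 1, 6, 4, 7, 8, 9]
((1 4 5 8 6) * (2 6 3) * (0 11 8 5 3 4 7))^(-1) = [7, 6, 3, 4, 8, 5, 2, 1, 11, 9, 10, 0] = (0 7 1 6 2 3 4 8 11)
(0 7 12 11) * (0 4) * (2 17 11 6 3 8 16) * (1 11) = (0 7 12 6 3 8 16 2 17 1 11 4) = [7, 11, 17, 8, 0, 5, 3, 12, 16, 9, 10, 4, 6, 13, 14, 15, 2, 1]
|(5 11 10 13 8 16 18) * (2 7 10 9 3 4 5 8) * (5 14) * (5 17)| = 84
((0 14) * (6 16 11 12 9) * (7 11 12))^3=(0 14)(6 9 12 16)(7 11)=[14, 1, 2, 3, 4, 5, 9, 11, 8, 12, 10, 7, 16, 13, 0, 15, 6]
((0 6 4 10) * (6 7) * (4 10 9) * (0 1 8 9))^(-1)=[4, 10, 2, 3, 9, 5, 7, 0, 1, 8, 6]=(0 4 9 8 1 10 6 7)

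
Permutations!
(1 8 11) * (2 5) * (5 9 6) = [0, 8, 9, 3, 4, 2, 5, 7, 11, 6, 10, 1] = (1 8 11)(2 9 6 5)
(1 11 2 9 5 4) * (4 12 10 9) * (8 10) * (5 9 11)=[0, 5, 4, 3, 1, 12, 6, 7, 10, 9, 11, 2, 8]=(1 5 12 8 10 11 2 4)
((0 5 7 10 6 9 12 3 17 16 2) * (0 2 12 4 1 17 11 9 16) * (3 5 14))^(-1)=(0 17 1 4 9 11 3 14)(5 12 16 6 10 7)=[17, 4, 2, 14, 9, 12, 10, 5, 8, 11, 7, 3, 16, 13, 0, 15, 6, 1]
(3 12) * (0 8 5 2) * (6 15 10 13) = (0 8 5 2)(3 12)(6 15 10 13) = [8, 1, 0, 12, 4, 2, 15, 7, 5, 9, 13, 11, 3, 6, 14, 10]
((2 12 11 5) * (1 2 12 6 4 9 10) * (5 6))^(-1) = (1 10 9 4 6 11 12 5 2) = [0, 10, 1, 3, 6, 2, 11, 7, 8, 4, 9, 12, 5]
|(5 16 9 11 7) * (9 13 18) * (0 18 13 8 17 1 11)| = |(0 18 9)(1 11 7 5 16 8 17)| = 21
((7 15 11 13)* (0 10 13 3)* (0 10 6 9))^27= (3 7)(10 15)(11 13)= [0, 1, 2, 7, 4, 5, 6, 3, 8, 9, 15, 13, 12, 11, 14, 10]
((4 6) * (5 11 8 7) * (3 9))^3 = [0, 1, 2, 9, 6, 7, 4, 8, 11, 3, 10, 5] = (3 9)(4 6)(5 7 8 11)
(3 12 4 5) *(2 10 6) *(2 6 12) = (2 10 12 4 5 3) = [0, 1, 10, 2, 5, 3, 6, 7, 8, 9, 12, 11, 4]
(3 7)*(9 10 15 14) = (3 7)(9 10 15 14) = [0, 1, 2, 7, 4, 5, 6, 3, 8, 10, 15, 11, 12, 13, 9, 14]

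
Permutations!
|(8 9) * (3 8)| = 3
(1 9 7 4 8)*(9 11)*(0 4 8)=(0 4)(1 11 9 7 8)=[4, 11, 2, 3, 0, 5, 6, 8, 1, 7, 10, 9]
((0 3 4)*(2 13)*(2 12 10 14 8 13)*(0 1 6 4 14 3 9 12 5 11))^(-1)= (0 11 5 13 8 14 3 10 12 9)(1 4 6)= [11, 4, 2, 10, 6, 13, 1, 7, 14, 0, 12, 5, 9, 8, 3]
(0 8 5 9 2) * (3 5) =[8, 1, 0, 5, 4, 9, 6, 7, 3, 2] =(0 8 3 5 9 2)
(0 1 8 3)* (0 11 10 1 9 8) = (0 9 8 3 11 10 1) = [9, 0, 2, 11, 4, 5, 6, 7, 3, 8, 1, 10]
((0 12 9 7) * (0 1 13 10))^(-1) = (0 10 13 1 7 9 12) = [10, 7, 2, 3, 4, 5, 6, 9, 8, 12, 13, 11, 0, 1]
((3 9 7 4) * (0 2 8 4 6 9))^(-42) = [4, 1, 3, 8, 2, 5, 6, 7, 0, 9] = (9)(0 4 2 3 8)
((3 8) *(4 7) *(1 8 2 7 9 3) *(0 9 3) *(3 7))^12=[0, 1, 2, 3, 4, 5, 6, 7, 8, 9]=(9)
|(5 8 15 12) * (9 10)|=|(5 8 15 12)(9 10)|=4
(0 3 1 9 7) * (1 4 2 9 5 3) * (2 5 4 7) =(0 1 4 5 3 7)(2 9) =[1, 4, 9, 7, 5, 3, 6, 0, 8, 2]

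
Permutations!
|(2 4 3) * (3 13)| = |(2 4 13 3)| = 4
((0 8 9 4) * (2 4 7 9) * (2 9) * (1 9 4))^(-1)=(0 4 8)(1 2 7 9)=[4, 2, 7, 3, 8, 5, 6, 9, 0, 1]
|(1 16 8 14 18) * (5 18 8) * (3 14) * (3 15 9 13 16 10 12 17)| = |(1 10 12 17 3 14 8 15 9 13 16 5 18)| = 13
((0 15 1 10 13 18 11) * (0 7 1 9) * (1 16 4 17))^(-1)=(0 9 15)(1 17 4 16 7 11 18 13 10)=[9, 17, 2, 3, 16, 5, 6, 11, 8, 15, 1, 18, 12, 10, 14, 0, 7, 4, 13]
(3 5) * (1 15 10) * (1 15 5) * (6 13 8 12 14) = (1 5 3)(6 13 8 12 14)(10 15) = [0, 5, 2, 1, 4, 3, 13, 7, 12, 9, 15, 11, 14, 8, 6, 10]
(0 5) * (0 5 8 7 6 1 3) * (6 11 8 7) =(0 7 11 8 6 1 3) =[7, 3, 2, 0, 4, 5, 1, 11, 6, 9, 10, 8]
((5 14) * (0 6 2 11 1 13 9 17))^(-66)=(0 9 1 2)(6 17 13 11)=[9, 2, 0, 3, 4, 5, 17, 7, 8, 1, 10, 6, 12, 11, 14, 15, 16, 13]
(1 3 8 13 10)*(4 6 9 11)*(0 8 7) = [8, 3, 2, 7, 6, 5, 9, 0, 13, 11, 1, 4, 12, 10] = (0 8 13 10 1 3 7)(4 6 9 11)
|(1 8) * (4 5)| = |(1 8)(4 5)| = 2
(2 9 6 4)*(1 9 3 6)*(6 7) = [0, 9, 3, 7, 2, 5, 4, 6, 8, 1] = (1 9)(2 3 7 6 4)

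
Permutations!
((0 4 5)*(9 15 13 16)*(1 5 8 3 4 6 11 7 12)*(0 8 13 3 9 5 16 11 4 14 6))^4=(1 9 6 7 5 3 13)(4 12 8 14 11 16 15)=[0, 9, 2, 13, 12, 3, 7, 5, 14, 6, 10, 16, 8, 1, 11, 4, 15]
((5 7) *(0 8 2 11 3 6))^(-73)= (0 6 3 11 2 8)(5 7)= [6, 1, 8, 11, 4, 7, 3, 5, 0, 9, 10, 2]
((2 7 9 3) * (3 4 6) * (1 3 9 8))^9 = (9)(1 8 7 2 3) = [0, 8, 3, 1, 4, 5, 6, 2, 7, 9]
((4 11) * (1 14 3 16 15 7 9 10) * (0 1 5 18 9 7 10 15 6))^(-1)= (0 6 16 3 14 1)(4 11)(5 10 15 9 18)= [6, 0, 2, 14, 11, 10, 16, 7, 8, 18, 15, 4, 12, 13, 1, 9, 3, 17, 5]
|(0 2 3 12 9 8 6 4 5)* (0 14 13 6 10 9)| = |(0 2 3 12)(4 5 14 13 6)(8 10 9)| = 60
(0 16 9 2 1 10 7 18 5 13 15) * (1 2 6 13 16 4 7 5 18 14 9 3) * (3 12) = (18)(0 4 7 14 9 6 13 15)(1 10 5 16 12 3) = [4, 10, 2, 1, 7, 16, 13, 14, 8, 6, 5, 11, 3, 15, 9, 0, 12, 17, 18]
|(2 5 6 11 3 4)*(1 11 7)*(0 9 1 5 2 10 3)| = 12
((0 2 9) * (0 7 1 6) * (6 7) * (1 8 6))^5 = (0 8 1 2 6 7 9) = [8, 2, 6, 3, 4, 5, 7, 9, 1, 0]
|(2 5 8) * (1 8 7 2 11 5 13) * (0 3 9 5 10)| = |(0 3 9 5 7 2 13 1 8 11 10)| = 11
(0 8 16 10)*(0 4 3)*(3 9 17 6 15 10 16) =[8, 1, 2, 0, 9, 5, 15, 7, 3, 17, 4, 11, 12, 13, 14, 10, 16, 6] =(0 8 3)(4 9 17 6 15 10)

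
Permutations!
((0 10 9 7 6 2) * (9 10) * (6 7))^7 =(10)(0 2 6 9) =[2, 1, 6, 3, 4, 5, 9, 7, 8, 0, 10]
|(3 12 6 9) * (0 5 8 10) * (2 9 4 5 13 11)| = |(0 13 11 2 9 3 12 6 4 5 8 10)| = 12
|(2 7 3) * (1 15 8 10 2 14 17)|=|(1 15 8 10 2 7 3 14 17)|=9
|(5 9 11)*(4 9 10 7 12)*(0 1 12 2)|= 10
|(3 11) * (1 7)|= |(1 7)(3 11)|= 2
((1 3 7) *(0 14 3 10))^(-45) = (0 7)(1 14)(3 10) = [7, 14, 2, 10, 4, 5, 6, 0, 8, 9, 3, 11, 12, 13, 1]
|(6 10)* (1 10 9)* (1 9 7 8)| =5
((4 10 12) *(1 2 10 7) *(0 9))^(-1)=(0 9)(1 7 4 12 10 2)=[9, 7, 1, 3, 12, 5, 6, 4, 8, 0, 2, 11, 10]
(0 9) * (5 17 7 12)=[9, 1, 2, 3, 4, 17, 6, 12, 8, 0, 10, 11, 5, 13, 14, 15, 16, 7]=(0 9)(5 17 7 12)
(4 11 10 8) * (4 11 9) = [0, 1, 2, 3, 9, 5, 6, 7, 11, 4, 8, 10] = (4 9)(8 11 10)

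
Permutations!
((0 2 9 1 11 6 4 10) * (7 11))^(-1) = (0 10 4 6 11 7 1 9 2) = [10, 9, 0, 3, 6, 5, 11, 1, 8, 2, 4, 7]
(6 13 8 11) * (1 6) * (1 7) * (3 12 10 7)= (1 6 13 8 11 3 12 10 7)= [0, 6, 2, 12, 4, 5, 13, 1, 11, 9, 7, 3, 10, 8]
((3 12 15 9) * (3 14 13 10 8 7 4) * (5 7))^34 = (3 12 15 9 14 13 10 8 5 7 4) = [0, 1, 2, 12, 3, 7, 6, 4, 5, 14, 8, 11, 15, 10, 13, 9]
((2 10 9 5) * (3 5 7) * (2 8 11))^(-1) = (2 11 8 5 3 7 9 10) = [0, 1, 11, 7, 4, 3, 6, 9, 5, 10, 2, 8]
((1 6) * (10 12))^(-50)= (12)= [0, 1, 2, 3, 4, 5, 6, 7, 8, 9, 10, 11, 12]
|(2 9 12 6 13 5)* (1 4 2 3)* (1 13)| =|(1 4 2 9 12 6)(3 13 5)| =6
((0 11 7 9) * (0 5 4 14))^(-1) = (0 14 4 5 9 7 11) = [14, 1, 2, 3, 5, 9, 6, 11, 8, 7, 10, 0, 12, 13, 4]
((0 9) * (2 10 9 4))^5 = [0, 1, 2, 3, 4, 5, 6, 7, 8, 9, 10] = (10)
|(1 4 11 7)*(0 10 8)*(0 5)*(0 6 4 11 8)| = |(0 10)(1 11 7)(4 8 5 6)| = 12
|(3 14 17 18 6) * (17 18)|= |(3 14 18 6)|= 4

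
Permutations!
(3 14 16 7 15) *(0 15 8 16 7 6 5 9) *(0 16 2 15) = (2 15 3 14 7 8)(5 9 16 6) = [0, 1, 15, 14, 4, 9, 5, 8, 2, 16, 10, 11, 12, 13, 7, 3, 6]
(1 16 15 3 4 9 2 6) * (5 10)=[0, 16, 6, 4, 9, 10, 1, 7, 8, 2, 5, 11, 12, 13, 14, 3, 15]=(1 16 15 3 4 9 2 6)(5 10)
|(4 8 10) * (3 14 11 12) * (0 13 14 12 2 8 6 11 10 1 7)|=22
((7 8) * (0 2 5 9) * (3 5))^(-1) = (0 9 5 3 2)(7 8) = [9, 1, 0, 2, 4, 3, 6, 8, 7, 5]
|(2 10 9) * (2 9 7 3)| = |(2 10 7 3)| = 4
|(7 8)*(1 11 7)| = |(1 11 7 8)| = 4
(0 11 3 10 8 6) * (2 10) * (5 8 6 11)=(0 5 8 11 3 2 10 6)=[5, 1, 10, 2, 4, 8, 0, 7, 11, 9, 6, 3]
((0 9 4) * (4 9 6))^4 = (9)(0 6 4) = [6, 1, 2, 3, 0, 5, 4, 7, 8, 9]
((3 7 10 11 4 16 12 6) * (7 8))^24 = (3 16 10)(4 7 6)(8 12 11) = [0, 1, 2, 16, 7, 5, 4, 6, 12, 9, 3, 8, 11, 13, 14, 15, 10]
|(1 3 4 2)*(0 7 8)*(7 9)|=4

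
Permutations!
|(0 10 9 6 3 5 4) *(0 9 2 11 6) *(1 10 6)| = 12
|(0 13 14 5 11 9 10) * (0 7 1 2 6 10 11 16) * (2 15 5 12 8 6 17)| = |(0 13 14 12 8 6 10 7 1 15 5 16)(2 17)(9 11)| = 12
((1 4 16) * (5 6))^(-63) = (16)(5 6) = [0, 1, 2, 3, 4, 6, 5, 7, 8, 9, 10, 11, 12, 13, 14, 15, 16]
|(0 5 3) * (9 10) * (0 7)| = |(0 5 3 7)(9 10)| = 4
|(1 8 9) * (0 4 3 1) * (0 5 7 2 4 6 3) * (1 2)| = |(0 6 3 2 4)(1 8 9 5 7)| = 5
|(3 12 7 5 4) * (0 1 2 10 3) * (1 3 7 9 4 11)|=30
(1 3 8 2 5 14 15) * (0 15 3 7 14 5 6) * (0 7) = [15, 0, 6, 8, 4, 5, 7, 14, 2, 9, 10, 11, 12, 13, 3, 1] = (0 15 1)(2 6 7 14 3 8)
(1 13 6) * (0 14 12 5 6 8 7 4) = (0 14 12 5 6 1 13 8 7 4) = [14, 13, 2, 3, 0, 6, 1, 4, 7, 9, 10, 11, 5, 8, 12]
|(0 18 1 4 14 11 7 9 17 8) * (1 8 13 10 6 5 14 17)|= |(0 18 8)(1 4 17 13 10 6 5 14 11 7 9)|= 33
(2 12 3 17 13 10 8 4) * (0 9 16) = (0 9 16)(2 12 3 17 13 10 8 4) = [9, 1, 12, 17, 2, 5, 6, 7, 4, 16, 8, 11, 3, 10, 14, 15, 0, 13]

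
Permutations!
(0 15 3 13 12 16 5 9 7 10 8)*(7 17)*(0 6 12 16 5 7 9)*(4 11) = (0 15 3 13 16 7 10 8 6 12 5)(4 11)(9 17) = [15, 1, 2, 13, 11, 0, 12, 10, 6, 17, 8, 4, 5, 16, 14, 3, 7, 9]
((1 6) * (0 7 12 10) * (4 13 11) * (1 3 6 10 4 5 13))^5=(0 10 1 4 12 7)(3 6)(5 11 13)=[10, 4, 2, 6, 12, 11, 3, 0, 8, 9, 1, 13, 7, 5]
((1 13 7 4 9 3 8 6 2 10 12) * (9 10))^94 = (1 10 7)(2 6 8 3 9)(4 13 12) = [0, 10, 6, 9, 13, 5, 8, 1, 3, 2, 7, 11, 4, 12]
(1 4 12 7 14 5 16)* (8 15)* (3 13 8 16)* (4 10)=(1 10 4 12 7 14 5 3 13 8 15 16)=[0, 10, 2, 13, 12, 3, 6, 14, 15, 9, 4, 11, 7, 8, 5, 16, 1]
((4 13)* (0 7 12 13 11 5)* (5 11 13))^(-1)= (0 5 12 7)(4 13)= [5, 1, 2, 3, 13, 12, 6, 0, 8, 9, 10, 11, 7, 4]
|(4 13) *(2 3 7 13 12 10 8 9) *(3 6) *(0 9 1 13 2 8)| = 8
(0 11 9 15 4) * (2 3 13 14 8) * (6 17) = [11, 1, 3, 13, 0, 5, 17, 7, 2, 15, 10, 9, 12, 14, 8, 4, 16, 6] = (0 11 9 15 4)(2 3 13 14 8)(6 17)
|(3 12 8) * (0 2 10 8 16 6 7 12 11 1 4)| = |(0 2 10 8 3 11 1 4)(6 7 12 16)| = 8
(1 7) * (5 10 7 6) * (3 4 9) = (1 6 5 10 7)(3 4 9) = [0, 6, 2, 4, 9, 10, 5, 1, 8, 3, 7]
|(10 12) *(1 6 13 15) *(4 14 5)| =|(1 6 13 15)(4 14 5)(10 12)| =12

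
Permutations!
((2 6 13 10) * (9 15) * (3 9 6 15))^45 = (15)(3 9) = [0, 1, 2, 9, 4, 5, 6, 7, 8, 3, 10, 11, 12, 13, 14, 15]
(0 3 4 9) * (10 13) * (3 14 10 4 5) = [14, 1, 2, 5, 9, 3, 6, 7, 8, 0, 13, 11, 12, 4, 10] = (0 14 10 13 4 9)(3 5)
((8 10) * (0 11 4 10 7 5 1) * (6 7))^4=[8, 10, 2, 3, 7, 4, 0, 11, 1, 9, 5, 6]=(0 8 1 10 5 4 7 11 6)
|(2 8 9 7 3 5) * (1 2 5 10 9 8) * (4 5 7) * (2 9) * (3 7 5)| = 6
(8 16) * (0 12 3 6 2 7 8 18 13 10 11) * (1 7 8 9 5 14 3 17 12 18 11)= [18, 7, 8, 6, 4, 14, 2, 9, 16, 5, 1, 0, 17, 10, 3, 15, 11, 12, 13]= (0 18 13 10 1 7 9 5 14 3 6 2 8 16 11)(12 17)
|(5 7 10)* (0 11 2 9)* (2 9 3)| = 6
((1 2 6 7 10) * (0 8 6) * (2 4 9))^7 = [9, 7, 4, 3, 10, 5, 0, 8, 2, 1, 6] = (0 9 1 7 8 2 4 10 6)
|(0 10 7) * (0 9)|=4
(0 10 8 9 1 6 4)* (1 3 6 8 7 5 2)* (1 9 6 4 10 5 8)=[5, 1, 9, 4, 0, 2, 10, 8, 6, 3, 7]=(0 5 2 9 3 4)(6 10 7 8)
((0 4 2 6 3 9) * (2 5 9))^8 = (9)(2 3 6) = [0, 1, 3, 6, 4, 5, 2, 7, 8, 9]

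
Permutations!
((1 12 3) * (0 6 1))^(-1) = [3, 6, 2, 12, 4, 5, 0, 7, 8, 9, 10, 11, 1] = (0 3 12 1 6)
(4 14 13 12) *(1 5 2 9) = (1 5 2 9)(4 14 13 12) = [0, 5, 9, 3, 14, 2, 6, 7, 8, 1, 10, 11, 4, 12, 13]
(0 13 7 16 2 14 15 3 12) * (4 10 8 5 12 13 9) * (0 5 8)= (0 9 4 10)(2 14 15 3 13 7 16)(5 12)= [9, 1, 14, 13, 10, 12, 6, 16, 8, 4, 0, 11, 5, 7, 15, 3, 2]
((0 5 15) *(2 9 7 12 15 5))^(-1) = (0 15 12 7 9 2) = [15, 1, 0, 3, 4, 5, 6, 9, 8, 2, 10, 11, 7, 13, 14, 12]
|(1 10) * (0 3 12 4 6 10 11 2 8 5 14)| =|(0 3 12 4 6 10 1 11 2 8 5 14)| =12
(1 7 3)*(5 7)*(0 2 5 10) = (0 2 5 7 3 1 10) = [2, 10, 5, 1, 4, 7, 6, 3, 8, 9, 0]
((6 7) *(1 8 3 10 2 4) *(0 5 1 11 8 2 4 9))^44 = (0 9 2 1 5)(3 8 11 4 10) = [9, 5, 1, 8, 10, 0, 6, 7, 11, 2, 3, 4]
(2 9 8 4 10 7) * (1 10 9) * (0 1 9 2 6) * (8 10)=[1, 8, 9, 3, 2, 5, 0, 6, 4, 10, 7]=(0 1 8 4 2 9 10 7 6)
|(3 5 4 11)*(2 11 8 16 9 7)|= |(2 11 3 5 4 8 16 9 7)|= 9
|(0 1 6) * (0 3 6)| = |(0 1)(3 6)| = 2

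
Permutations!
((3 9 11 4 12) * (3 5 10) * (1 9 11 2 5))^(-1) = [0, 12, 9, 10, 11, 2, 6, 7, 8, 1, 5, 3, 4] = (1 12 4 11 3 10 5 2 9)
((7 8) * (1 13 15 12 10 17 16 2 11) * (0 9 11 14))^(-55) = [15, 17, 1, 3, 4, 5, 6, 8, 7, 12, 0, 10, 14, 16, 13, 2, 11, 9] = (0 15 2 1 17 9 12 14 13 16 11 10)(7 8)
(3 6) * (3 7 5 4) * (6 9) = (3 9 6 7 5 4) = [0, 1, 2, 9, 3, 4, 7, 5, 8, 6]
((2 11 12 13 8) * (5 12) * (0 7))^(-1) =[7, 1, 8, 3, 4, 11, 6, 0, 13, 9, 10, 2, 5, 12] =(0 7)(2 8 13 12 5 11)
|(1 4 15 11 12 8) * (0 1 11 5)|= |(0 1 4 15 5)(8 11 12)|= 15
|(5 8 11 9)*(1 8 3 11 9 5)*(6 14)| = 6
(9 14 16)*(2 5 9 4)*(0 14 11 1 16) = (0 14)(1 16 4 2 5 9 11) = [14, 16, 5, 3, 2, 9, 6, 7, 8, 11, 10, 1, 12, 13, 0, 15, 4]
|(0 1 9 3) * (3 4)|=|(0 1 9 4 3)|=5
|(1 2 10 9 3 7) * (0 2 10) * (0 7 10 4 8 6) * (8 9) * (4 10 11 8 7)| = 24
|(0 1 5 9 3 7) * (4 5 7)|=12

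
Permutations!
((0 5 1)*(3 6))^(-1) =(0 1 5)(3 6) =[1, 5, 2, 6, 4, 0, 3]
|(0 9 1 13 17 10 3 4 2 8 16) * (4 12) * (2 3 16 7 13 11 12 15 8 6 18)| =|(0 9 1 11 12 4 3 15 8 7 13 17 10 16)(2 6 18)| =42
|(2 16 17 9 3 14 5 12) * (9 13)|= 9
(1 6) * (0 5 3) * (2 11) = (0 5 3)(1 6)(2 11) = [5, 6, 11, 0, 4, 3, 1, 7, 8, 9, 10, 2]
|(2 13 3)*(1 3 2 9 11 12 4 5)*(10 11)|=|(1 3 9 10 11 12 4 5)(2 13)|=8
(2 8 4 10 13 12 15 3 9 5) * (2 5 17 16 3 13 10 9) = [0, 1, 8, 2, 9, 5, 6, 7, 4, 17, 10, 11, 15, 12, 14, 13, 3, 16] = (2 8 4 9 17 16 3)(12 15 13)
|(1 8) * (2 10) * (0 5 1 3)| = 10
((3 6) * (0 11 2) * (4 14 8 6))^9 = (3 6 8 14 4) = [0, 1, 2, 6, 3, 5, 8, 7, 14, 9, 10, 11, 12, 13, 4]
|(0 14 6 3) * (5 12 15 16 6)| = |(0 14 5 12 15 16 6 3)| = 8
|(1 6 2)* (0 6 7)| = 5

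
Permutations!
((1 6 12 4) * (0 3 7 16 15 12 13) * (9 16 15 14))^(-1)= (0 13 6 1 4 12 15 7 3)(9 14 16)= [13, 4, 2, 0, 12, 5, 1, 3, 8, 14, 10, 11, 15, 6, 16, 7, 9]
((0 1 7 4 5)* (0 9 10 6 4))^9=(4 6 10 9 5)=[0, 1, 2, 3, 6, 4, 10, 7, 8, 5, 9]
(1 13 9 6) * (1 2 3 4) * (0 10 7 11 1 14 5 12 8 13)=(0 10 7 11 1)(2 3 4 14 5 12 8 13 9 6)=[10, 0, 3, 4, 14, 12, 2, 11, 13, 6, 7, 1, 8, 9, 5]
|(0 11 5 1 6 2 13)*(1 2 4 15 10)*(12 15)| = |(0 11 5 2 13)(1 6 4 12 15 10)| = 30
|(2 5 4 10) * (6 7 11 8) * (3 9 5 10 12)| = 20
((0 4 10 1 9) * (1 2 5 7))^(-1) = [9, 7, 10, 3, 0, 2, 6, 5, 8, 1, 4] = (0 9 1 7 5 2 10 4)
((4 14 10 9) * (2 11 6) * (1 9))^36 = (1 9 4 14 10) = [0, 9, 2, 3, 14, 5, 6, 7, 8, 4, 1, 11, 12, 13, 10]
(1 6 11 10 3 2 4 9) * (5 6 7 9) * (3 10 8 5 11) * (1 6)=(1 7 9 6 3 2 4 11 8 5)=[0, 7, 4, 2, 11, 1, 3, 9, 5, 6, 10, 8]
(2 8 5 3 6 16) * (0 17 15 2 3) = (0 17 15 2 8 5)(3 6 16) = [17, 1, 8, 6, 4, 0, 16, 7, 5, 9, 10, 11, 12, 13, 14, 2, 3, 15]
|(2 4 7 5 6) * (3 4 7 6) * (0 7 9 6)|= |(0 7 5 3 4)(2 9 6)|= 15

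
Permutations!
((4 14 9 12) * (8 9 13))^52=(4 9 13)(8 14 12)=[0, 1, 2, 3, 9, 5, 6, 7, 14, 13, 10, 11, 8, 4, 12]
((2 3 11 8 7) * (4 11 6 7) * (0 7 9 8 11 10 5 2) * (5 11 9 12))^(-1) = (0 7)(2 5 12 6 3)(4 8 9 11 10) = [7, 1, 5, 2, 8, 12, 3, 0, 9, 11, 4, 10, 6]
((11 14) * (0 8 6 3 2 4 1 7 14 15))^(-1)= (0 15 11 14 7 1 4 2 3 6 8)= [15, 4, 3, 6, 2, 5, 8, 1, 0, 9, 10, 14, 12, 13, 7, 11]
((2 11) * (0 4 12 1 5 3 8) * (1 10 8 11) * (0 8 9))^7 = (0 12 9 4 10)(1 3 2 5 11) = [12, 3, 5, 2, 10, 11, 6, 7, 8, 4, 0, 1, 9]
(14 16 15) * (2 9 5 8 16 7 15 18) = (2 9 5 8 16 18)(7 15 14) = [0, 1, 9, 3, 4, 8, 6, 15, 16, 5, 10, 11, 12, 13, 7, 14, 18, 17, 2]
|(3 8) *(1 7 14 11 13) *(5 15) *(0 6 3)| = |(0 6 3 8)(1 7 14 11 13)(5 15)| = 20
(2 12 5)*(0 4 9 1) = (0 4 9 1)(2 12 5) = [4, 0, 12, 3, 9, 2, 6, 7, 8, 1, 10, 11, 5]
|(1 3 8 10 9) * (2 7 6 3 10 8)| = |(1 10 9)(2 7 6 3)| = 12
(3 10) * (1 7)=(1 7)(3 10)=[0, 7, 2, 10, 4, 5, 6, 1, 8, 9, 3]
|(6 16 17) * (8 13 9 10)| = |(6 16 17)(8 13 9 10)| = 12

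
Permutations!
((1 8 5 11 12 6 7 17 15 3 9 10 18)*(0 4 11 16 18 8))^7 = (0 15 18 7 5 12 10 4 3 1 17 16 6 8 11 9) = [15, 17, 2, 1, 3, 12, 8, 5, 11, 0, 4, 9, 10, 13, 14, 18, 6, 16, 7]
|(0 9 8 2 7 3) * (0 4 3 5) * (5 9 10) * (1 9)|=|(0 10 5)(1 9 8 2 7)(3 4)|=30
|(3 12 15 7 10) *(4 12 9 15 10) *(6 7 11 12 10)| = 9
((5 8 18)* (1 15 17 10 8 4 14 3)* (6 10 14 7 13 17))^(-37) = (1 6 8 5 7 17 3 15 10 18 4 13 14) = [0, 6, 2, 15, 13, 7, 8, 17, 5, 9, 18, 11, 12, 14, 1, 10, 16, 3, 4]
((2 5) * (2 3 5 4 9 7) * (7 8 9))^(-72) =[0, 1, 2, 3, 4, 5, 6, 7, 8, 9] =(9)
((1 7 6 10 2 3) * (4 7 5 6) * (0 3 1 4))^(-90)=(10)(0 4)(3 7)=[4, 1, 2, 7, 0, 5, 6, 3, 8, 9, 10]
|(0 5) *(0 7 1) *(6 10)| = 4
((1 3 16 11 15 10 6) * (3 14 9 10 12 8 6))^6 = (1 11 14 15 9 12 10 8 3 6 16) = [0, 11, 2, 6, 4, 5, 16, 7, 3, 12, 8, 14, 10, 13, 15, 9, 1]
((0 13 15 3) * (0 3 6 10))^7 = (0 15 10 13 6) = [15, 1, 2, 3, 4, 5, 0, 7, 8, 9, 13, 11, 12, 6, 14, 10]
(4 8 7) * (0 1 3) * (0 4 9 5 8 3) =[1, 0, 2, 4, 3, 8, 6, 9, 7, 5] =(0 1)(3 4)(5 8 7 9)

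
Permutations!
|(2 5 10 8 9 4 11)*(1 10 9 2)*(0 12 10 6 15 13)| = 13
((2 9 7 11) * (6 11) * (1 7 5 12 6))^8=(2 5 6)(9 12 11)=[0, 1, 5, 3, 4, 6, 2, 7, 8, 12, 10, 9, 11]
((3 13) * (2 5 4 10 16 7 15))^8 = (2 5 4 10 16 7 15) = [0, 1, 5, 3, 10, 4, 6, 15, 8, 9, 16, 11, 12, 13, 14, 2, 7]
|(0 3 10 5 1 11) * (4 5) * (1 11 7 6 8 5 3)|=21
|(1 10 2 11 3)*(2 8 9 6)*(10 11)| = |(1 11 3)(2 10 8 9 6)| = 15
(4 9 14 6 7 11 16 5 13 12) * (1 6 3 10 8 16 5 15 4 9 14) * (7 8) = (1 6 8 16 15 4 14 3 10 7 11 5 13 12 9) = [0, 6, 2, 10, 14, 13, 8, 11, 16, 1, 7, 5, 9, 12, 3, 4, 15]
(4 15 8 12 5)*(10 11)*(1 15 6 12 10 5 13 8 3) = (1 15 3)(4 6 12 13 8 10 11 5) = [0, 15, 2, 1, 6, 4, 12, 7, 10, 9, 11, 5, 13, 8, 14, 3]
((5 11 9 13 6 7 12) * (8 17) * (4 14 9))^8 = (17)(4 11 5 12 7 6 13 9 14) = [0, 1, 2, 3, 11, 12, 13, 6, 8, 14, 10, 5, 7, 9, 4, 15, 16, 17]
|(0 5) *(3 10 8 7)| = |(0 5)(3 10 8 7)| = 4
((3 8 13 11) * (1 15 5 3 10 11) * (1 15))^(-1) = [0, 1, 2, 5, 4, 15, 6, 7, 3, 9, 11, 10, 12, 8, 14, 13] = (3 5 15 13 8)(10 11)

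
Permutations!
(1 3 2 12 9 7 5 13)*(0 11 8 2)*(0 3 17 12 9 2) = (0 11 8)(1 17 12 2 9 7 5 13) = [11, 17, 9, 3, 4, 13, 6, 5, 0, 7, 10, 8, 2, 1, 14, 15, 16, 12]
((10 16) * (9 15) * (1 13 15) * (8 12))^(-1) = (1 9 15 13)(8 12)(10 16) = [0, 9, 2, 3, 4, 5, 6, 7, 12, 15, 16, 11, 8, 1, 14, 13, 10]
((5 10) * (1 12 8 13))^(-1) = (1 13 8 12)(5 10) = [0, 13, 2, 3, 4, 10, 6, 7, 12, 9, 5, 11, 1, 8]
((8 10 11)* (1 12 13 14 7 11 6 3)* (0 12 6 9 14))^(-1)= (0 13 12)(1 3 6)(7 14 9 10 8 11)= [13, 3, 2, 6, 4, 5, 1, 14, 11, 10, 8, 7, 0, 12, 9]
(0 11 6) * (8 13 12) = (0 11 6)(8 13 12) = [11, 1, 2, 3, 4, 5, 0, 7, 13, 9, 10, 6, 8, 12]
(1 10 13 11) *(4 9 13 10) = (1 4 9 13 11) = [0, 4, 2, 3, 9, 5, 6, 7, 8, 13, 10, 1, 12, 11]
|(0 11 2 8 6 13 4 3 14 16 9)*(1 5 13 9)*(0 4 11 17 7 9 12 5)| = |(0 17 7 9 4 3 14 16 1)(2 8 6 12 5 13 11)| = 63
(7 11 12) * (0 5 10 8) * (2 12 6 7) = [5, 1, 12, 3, 4, 10, 7, 11, 0, 9, 8, 6, 2] = (0 5 10 8)(2 12)(6 7 11)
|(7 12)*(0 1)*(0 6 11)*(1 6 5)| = 6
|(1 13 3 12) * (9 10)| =4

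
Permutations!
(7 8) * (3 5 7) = [0, 1, 2, 5, 4, 7, 6, 8, 3] = (3 5 7 8)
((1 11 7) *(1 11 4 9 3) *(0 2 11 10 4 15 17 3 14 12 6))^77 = (0 14 10 2 12 4 11 6 9 7)(1 15 17 3) = [14, 15, 12, 1, 11, 5, 9, 0, 8, 7, 2, 6, 4, 13, 10, 17, 16, 3]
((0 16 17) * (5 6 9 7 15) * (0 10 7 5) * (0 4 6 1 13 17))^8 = [0, 9, 2, 3, 7, 6, 15, 17, 8, 4, 13, 11, 12, 5, 14, 10, 16, 1] = (1 9 4 7 17)(5 6 15 10 13)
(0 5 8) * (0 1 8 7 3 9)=(0 5 7 3 9)(1 8)=[5, 8, 2, 9, 4, 7, 6, 3, 1, 0]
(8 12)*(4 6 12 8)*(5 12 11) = (4 6 11 5 12) = [0, 1, 2, 3, 6, 12, 11, 7, 8, 9, 10, 5, 4]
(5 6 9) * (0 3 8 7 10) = [3, 1, 2, 8, 4, 6, 9, 10, 7, 5, 0] = (0 3 8 7 10)(5 6 9)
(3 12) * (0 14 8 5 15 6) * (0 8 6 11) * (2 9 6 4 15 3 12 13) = (0 14 4 15 11)(2 9 6 8 5 3 13) = [14, 1, 9, 13, 15, 3, 8, 7, 5, 6, 10, 0, 12, 2, 4, 11]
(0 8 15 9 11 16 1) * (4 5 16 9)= (0 8 15 4 5 16 1)(9 11)= [8, 0, 2, 3, 5, 16, 6, 7, 15, 11, 10, 9, 12, 13, 14, 4, 1]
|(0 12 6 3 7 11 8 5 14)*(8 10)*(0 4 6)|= |(0 12)(3 7 11 10 8 5 14 4 6)|= 18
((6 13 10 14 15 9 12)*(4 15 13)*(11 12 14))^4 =(4 13 6 14 12 9 11 15 10) =[0, 1, 2, 3, 13, 5, 14, 7, 8, 11, 4, 15, 9, 6, 12, 10]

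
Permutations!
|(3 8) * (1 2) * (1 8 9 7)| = 6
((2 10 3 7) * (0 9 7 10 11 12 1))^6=[1, 12, 7, 3, 4, 5, 6, 9, 8, 0, 10, 2, 11]=(0 1 12 11 2 7 9)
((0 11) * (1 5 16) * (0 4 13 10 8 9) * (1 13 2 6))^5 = [1, 8, 13, 3, 16, 9, 10, 7, 2, 6, 4, 5, 12, 11, 14, 15, 0] = (0 1 8 2 13 11 5 9 6 10 4 16)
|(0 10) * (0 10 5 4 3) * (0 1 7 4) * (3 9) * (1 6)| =6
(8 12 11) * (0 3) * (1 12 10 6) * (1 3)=[1, 12, 2, 0, 4, 5, 3, 7, 10, 9, 6, 8, 11]=(0 1 12 11 8 10 6 3)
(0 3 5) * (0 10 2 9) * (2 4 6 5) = (0 3 2 9)(4 6 5 10) = [3, 1, 9, 2, 6, 10, 5, 7, 8, 0, 4]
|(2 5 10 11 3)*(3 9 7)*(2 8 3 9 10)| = |(2 5)(3 8)(7 9)(10 11)| = 2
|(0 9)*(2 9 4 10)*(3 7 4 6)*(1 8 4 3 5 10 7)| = 30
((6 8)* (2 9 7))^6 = (9) = [0, 1, 2, 3, 4, 5, 6, 7, 8, 9]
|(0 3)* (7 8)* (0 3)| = 2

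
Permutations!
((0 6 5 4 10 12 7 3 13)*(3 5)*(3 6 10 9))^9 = (13) = [0, 1, 2, 3, 4, 5, 6, 7, 8, 9, 10, 11, 12, 13]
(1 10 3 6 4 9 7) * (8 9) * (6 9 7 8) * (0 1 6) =(0 1 10 3 9 8 7 6 4) =[1, 10, 2, 9, 0, 5, 4, 6, 7, 8, 3]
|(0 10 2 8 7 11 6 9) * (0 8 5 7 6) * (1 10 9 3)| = 11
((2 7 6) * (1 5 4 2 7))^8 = (7) = [0, 1, 2, 3, 4, 5, 6, 7]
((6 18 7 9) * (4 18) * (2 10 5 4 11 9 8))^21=[0, 1, 2, 3, 4, 5, 6, 7, 8, 9, 10, 11, 12, 13, 14, 15, 16, 17, 18]=(18)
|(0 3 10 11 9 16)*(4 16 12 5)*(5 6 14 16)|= |(0 3 10 11 9 12 6 14 16)(4 5)|= 18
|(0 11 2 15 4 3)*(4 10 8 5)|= |(0 11 2 15 10 8 5 4 3)|= 9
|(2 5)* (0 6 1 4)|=4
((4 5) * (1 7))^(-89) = (1 7)(4 5) = [0, 7, 2, 3, 5, 4, 6, 1]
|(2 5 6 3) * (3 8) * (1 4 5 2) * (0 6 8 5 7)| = |(0 6 5 8 3 1 4 7)| = 8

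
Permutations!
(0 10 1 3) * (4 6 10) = (0 4 6 10 1 3) = [4, 3, 2, 0, 6, 5, 10, 7, 8, 9, 1]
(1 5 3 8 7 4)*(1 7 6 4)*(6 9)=(1 5 3 8 9 6 4 7)=[0, 5, 2, 8, 7, 3, 4, 1, 9, 6]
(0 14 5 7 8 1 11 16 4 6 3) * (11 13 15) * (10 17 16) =(0 14 5 7 8 1 13 15 11 10 17 16 4 6 3) =[14, 13, 2, 0, 6, 7, 3, 8, 1, 9, 17, 10, 12, 15, 5, 11, 4, 16]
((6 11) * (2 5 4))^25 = (2 5 4)(6 11) = [0, 1, 5, 3, 2, 4, 11, 7, 8, 9, 10, 6]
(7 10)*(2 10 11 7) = [0, 1, 10, 3, 4, 5, 6, 11, 8, 9, 2, 7] = (2 10)(7 11)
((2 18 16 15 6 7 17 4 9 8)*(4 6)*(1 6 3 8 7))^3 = (1 6)(2 15 7 8 16 9 3 18 4 17) = [0, 6, 15, 18, 17, 5, 1, 8, 16, 3, 10, 11, 12, 13, 14, 7, 9, 2, 4]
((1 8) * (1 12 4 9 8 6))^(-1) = (1 6)(4 12 8 9) = [0, 6, 2, 3, 12, 5, 1, 7, 9, 4, 10, 11, 8]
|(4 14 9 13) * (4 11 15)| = |(4 14 9 13 11 15)| = 6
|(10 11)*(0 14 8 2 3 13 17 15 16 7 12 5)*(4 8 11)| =15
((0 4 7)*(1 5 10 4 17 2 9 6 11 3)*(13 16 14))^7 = (0 1 2 10 6 7 3 17 5 9 4 11)(13 16 14) = [1, 2, 10, 17, 11, 9, 7, 3, 8, 4, 6, 0, 12, 16, 13, 15, 14, 5]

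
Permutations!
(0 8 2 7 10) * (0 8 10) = (0 10 8 2 7) = [10, 1, 7, 3, 4, 5, 6, 0, 2, 9, 8]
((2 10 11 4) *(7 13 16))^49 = (2 10 11 4)(7 13 16) = [0, 1, 10, 3, 2, 5, 6, 13, 8, 9, 11, 4, 12, 16, 14, 15, 7]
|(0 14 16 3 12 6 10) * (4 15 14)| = 9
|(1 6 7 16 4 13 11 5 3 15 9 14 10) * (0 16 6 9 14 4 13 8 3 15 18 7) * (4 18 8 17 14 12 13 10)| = 120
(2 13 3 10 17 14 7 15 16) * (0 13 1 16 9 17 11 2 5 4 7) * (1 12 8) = (0 13 3 10 11 2 12 8 1 16 5 4 7 15 9 17 14) = [13, 16, 12, 10, 7, 4, 6, 15, 1, 17, 11, 2, 8, 3, 0, 9, 5, 14]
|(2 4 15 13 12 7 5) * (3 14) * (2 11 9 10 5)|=|(2 4 15 13 12 7)(3 14)(5 11 9 10)|=12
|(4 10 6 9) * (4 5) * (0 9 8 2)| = |(0 9 5 4 10 6 8 2)| = 8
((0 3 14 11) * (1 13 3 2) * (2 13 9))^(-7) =[14, 2, 9, 0, 4, 5, 6, 7, 8, 1, 10, 3, 12, 11, 13] =(0 14 13 11 3)(1 2 9)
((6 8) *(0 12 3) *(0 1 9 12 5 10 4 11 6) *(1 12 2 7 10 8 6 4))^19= (0 5 8)(1 10 7 2 9)(3 12)(4 11)= [5, 10, 9, 12, 11, 8, 6, 2, 0, 1, 7, 4, 3]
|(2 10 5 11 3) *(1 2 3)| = |(1 2 10 5 11)| = 5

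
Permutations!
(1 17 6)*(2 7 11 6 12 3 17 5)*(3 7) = (1 5 2 3 17 12 7 11 6) = [0, 5, 3, 17, 4, 2, 1, 11, 8, 9, 10, 6, 7, 13, 14, 15, 16, 12]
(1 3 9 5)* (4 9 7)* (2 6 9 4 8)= (1 3 7 8 2 6 9 5)= [0, 3, 6, 7, 4, 1, 9, 8, 2, 5]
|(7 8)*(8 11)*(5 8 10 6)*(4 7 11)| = |(4 7)(5 8 11 10 6)| = 10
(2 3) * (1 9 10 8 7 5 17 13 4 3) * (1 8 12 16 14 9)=(2 8 7 5 17 13 4 3)(9 10 12 16 14)=[0, 1, 8, 2, 3, 17, 6, 5, 7, 10, 12, 11, 16, 4, 9, 15, 14, 13]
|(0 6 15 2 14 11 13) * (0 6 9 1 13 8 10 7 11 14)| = |(0 9 1 13 6 15 2)(7 11 8 10)| = 28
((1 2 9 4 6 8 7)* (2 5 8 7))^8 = [0, 1, 2, 3, 4, 5, 6, 7, 8, 9] = (9)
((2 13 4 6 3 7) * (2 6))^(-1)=[0, 1, 4, 6, 13, 5, 7, 3, 8, 9, 10, 11, 12, 2]=(2 4 13)(3 6 7)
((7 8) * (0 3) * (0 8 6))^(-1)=(0 6 7 8 3)=[6, 1, 2, 0, 4, 5, 7, 8, 3]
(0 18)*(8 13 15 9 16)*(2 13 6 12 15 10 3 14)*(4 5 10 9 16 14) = (0 18)(2 13 9 14)(3 4 5 10)(6 12 15 16 8) = [18, 1, 13, 4, 5, 10, 12, 7, 6, 14, 3, 11, 15, 9, 2, 16, 8, 17, 0]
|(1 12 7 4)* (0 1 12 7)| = |(0 1 7 4 12)| = 5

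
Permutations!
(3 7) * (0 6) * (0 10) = (0 6 10)(3 7) = [6, 1, 2, 7, 4, 5, 10, 3, 8, 9, 0]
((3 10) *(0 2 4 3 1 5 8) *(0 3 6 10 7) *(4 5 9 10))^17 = (0 7 3 8 5 2)(1 10 9)(4 6) = [7, 10, 0, 8, 6, 2, 4, 3, 5, 1, 9]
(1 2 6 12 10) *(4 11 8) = (1 2 6 12 10)(4 11 8) = [0, 2, 6, 3, 11, 5, 12, 7, 4, 9, 1, 8, 10]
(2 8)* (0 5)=(0 5)(2 8)=[5, 1, 8, 3, 4, 0, 6, 7, 2]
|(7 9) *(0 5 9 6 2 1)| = 7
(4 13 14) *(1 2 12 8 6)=(1 2 12 8 6)(4 13 14)=[0, 2, 12, 3, 13, 5, 1, 7, 6, 9, 10, 11, 8, 14, 4]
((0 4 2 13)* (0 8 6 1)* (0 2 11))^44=(0 11 4)(1 6 8 13 2)=[11, 6, 1, 3, 0, 5, 8, 7, 13, 9, 10, 4, 12, 2]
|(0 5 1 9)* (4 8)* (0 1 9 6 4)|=|(0 5 9 1 6 4 8)|=7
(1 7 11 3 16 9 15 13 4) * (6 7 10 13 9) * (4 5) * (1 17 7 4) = (1 10 13 5)(3 16 6 4 17 7 11)(9 15) = [0, 10, 2, 16, 17, 1, 4, 11, 8, 15, 13, 3, 12, 5, 14, 9, 6, 7]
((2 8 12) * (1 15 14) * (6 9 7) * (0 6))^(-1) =[7, 14, 12, 3, 4, 5, 0, 9, 2, 6, 10, 11, 8, 13, 15, 1] =(0 7 9 6)(1 14 15)(2 12 8)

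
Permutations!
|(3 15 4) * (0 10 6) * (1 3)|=|(0 10 6)(1 3 15 4)|=12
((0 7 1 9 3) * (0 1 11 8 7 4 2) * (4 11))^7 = (0 11 8 7 4 2)(1 9 3) = [11, 9, 0, 1, 2, 5, 6, 4, 7, 3, 10, 8]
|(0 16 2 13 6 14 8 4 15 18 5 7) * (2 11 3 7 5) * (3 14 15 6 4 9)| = |(0 16 11 14 8 9 3 7)(2 13 4 6 15 18)| = 24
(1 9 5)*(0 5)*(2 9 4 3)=[5, 4, 9, 2, 3, 1, 6, 7, 8, 0]=(0 5 1 4 3 2 9)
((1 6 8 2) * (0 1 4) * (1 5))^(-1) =(0 4 2 8 6 1 5) =[4, 5, 8, 3, 2, 0, 1, 7, 6]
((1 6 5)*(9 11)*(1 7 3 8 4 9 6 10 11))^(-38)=(1 11 5 3 4)(6 7 8 9 10)=[0, 11, 2, 4, 1, 3, 7, 8, 9, 10, 6, 5]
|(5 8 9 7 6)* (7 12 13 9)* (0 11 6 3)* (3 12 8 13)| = 10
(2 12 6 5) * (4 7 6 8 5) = (2 12 8 5)(4 7 6) = [0, 1, 12, 3, 7, 2, 4, 6, 5, 9, 10, 11, 8]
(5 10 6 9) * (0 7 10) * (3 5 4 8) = (0 7 10 6 9 4 8 3 5) = [7, 1, 2, 5, 8, 0, 9, 10, 3, 4, 6]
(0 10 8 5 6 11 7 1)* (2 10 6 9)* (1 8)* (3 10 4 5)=[6, 0, 4, 10, 5, 9, 11, 8, 3, 2, 1, 7]=(0 6 11 7 8 3 10 1)(2 4 5 9)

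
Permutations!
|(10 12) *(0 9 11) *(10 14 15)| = 12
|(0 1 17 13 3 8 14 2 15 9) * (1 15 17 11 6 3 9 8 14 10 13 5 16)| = |(0 15 8 10 13 9)(1 11 6 3 14 2 17 5 16)| = 18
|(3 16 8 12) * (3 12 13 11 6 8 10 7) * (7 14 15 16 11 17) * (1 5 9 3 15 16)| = 33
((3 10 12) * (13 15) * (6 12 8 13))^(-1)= (3 12 6 15 13 8 10)= [0, 1, 2, 12, 4, 5, 15, 7, 10, 9, 3, 11, 6, 8, 14, 13]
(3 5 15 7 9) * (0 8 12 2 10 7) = (0 8 12 2 10 7 9 3 5 15) = [8, 1, 10, 5, 4, 15, 6, 9, 12, 3, 7, 11, 2, 13, 14, 0]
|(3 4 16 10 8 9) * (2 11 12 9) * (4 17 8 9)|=|(2 11 12 4 16 10 9 3 17 8)|=10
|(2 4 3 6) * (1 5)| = 4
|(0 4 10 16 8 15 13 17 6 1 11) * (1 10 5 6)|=12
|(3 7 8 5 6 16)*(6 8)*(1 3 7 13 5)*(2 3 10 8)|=|(1 10 8)(2 3 13 5)(6 16 7)|=12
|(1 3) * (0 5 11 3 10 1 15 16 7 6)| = 8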